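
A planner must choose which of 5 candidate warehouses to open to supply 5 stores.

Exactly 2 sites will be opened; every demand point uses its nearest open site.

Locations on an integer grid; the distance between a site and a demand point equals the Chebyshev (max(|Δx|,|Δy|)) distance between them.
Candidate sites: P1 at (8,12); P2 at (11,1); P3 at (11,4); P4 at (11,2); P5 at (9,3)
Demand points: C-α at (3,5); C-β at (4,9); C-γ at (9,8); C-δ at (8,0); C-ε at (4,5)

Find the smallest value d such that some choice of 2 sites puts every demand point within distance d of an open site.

Open {P1, P5}.
  Farthest demand point is C-α at distance 6 (to P5); all others are ≤ 6.
With {P2, P5} the worst case is 6.
With {P3, P5} the worst case is 6.
No size-2 selection achieves below 6.

6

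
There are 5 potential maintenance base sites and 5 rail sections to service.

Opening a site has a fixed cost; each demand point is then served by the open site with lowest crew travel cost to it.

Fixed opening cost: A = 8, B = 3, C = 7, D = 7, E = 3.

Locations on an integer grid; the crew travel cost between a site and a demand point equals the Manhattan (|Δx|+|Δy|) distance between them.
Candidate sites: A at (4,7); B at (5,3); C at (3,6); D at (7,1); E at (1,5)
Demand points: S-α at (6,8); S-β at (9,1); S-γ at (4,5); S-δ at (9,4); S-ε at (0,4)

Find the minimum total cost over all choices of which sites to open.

28

Open {B, E}: assign each demand point to its cheapest open site.
  S-α→B 6, S-β→B 6, S-γ→B 3, S-δ→B 5, S-ε→E 2
  crew travel cost 22, fixed 6 → total 28.
Compare {B}: crew travel cost 26 + fixed 3 = 29.
Compare {D, E}: crew travel cost 20 + fixed 10 = 30.
Compare {B, D, E}: crew travel cost 18 + fixed 13 = 31.
All other subsets cost ≥ 29. Minimum total cost: 28.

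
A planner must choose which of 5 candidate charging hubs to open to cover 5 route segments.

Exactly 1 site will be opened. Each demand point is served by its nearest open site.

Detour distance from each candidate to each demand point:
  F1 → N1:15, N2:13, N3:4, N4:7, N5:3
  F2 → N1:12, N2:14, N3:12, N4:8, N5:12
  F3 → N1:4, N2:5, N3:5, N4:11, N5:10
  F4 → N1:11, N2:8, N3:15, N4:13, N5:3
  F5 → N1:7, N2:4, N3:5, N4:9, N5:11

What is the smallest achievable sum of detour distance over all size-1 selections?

35

Open {F3}.
  N1→F3 4, N2→F3 5, N3→F3 5, N4→F3 11, N5→F3 10  ⇒ total 35.
Compare {F5}: total 36.
Compare {F1}: total 42.
No size-1 selection does better; minimum is 35.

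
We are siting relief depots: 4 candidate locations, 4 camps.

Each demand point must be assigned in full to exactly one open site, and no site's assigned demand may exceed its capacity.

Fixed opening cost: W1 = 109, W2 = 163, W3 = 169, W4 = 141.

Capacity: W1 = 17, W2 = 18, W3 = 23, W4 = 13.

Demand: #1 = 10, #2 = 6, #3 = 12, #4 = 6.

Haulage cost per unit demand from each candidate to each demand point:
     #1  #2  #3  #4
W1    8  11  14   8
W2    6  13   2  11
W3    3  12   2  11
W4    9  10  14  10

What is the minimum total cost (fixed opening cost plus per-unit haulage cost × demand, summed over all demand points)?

446

Open {W1, W3}; cheapest assignment that respects the capacities:
  W1 (cap 17, load 12): #2, #4 — cost 6×11 + 6×8 = 114
  W3 (cap 23, load 22): #1, #3 — cost 10×3 + 12×2 = 54
  Shipping 168, fixed 278 → total 446.
  Any other capacity-feasible assignment to {W1, W3} ships for at least 168.
Compare {W3, W4}: its best feasible assignment gives total 484.
Compare {W1, W2}: its best feasible assignment gives total 502.
Every other set of open sites that can feasibly serve all demand totals ≥ 484 even under its best assignment. Minimum: 446.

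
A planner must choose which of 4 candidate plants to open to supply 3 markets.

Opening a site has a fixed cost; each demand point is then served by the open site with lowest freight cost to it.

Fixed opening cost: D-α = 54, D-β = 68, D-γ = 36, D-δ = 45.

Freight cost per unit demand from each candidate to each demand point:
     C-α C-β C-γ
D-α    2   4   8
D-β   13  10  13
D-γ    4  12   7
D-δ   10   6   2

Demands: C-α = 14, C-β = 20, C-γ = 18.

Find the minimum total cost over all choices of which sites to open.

Open {D-α, D-δ}: assign each demand point to its cheapest open site.
  C-α→D-α 14×2=28, C-β→D-α 20×4=80, C-γ→D-δ 18×2=36
  freight cost 144, fixed 99 → total 243.
Compare {D-α, D-γ, D-δ}: freight cost 144 + fixed 135 = 279.
Compare {D-γ, D-δ}: freight cost 212 + fixed 81 = 293.
Compare {D-α}: freight cost 252 + fixed 54 = 306.
All other subsets cost ≥ 279. Minimum total cost: 243.

243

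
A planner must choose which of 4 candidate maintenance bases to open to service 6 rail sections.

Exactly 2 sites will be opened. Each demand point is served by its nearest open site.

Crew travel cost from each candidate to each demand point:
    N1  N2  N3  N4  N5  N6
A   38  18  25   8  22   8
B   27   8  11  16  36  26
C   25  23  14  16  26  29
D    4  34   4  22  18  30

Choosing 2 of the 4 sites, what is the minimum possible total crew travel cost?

Open {A, D}.
  N1→D 4, N2→A 18, N3→D 4, N4→A 8, N5→D 18, N6→A 8  ⇒ total 60.
Compare {B, D}: total 76.
Compare {A, B}: total 84.
No size-2 selection does better; minimum is 60.

60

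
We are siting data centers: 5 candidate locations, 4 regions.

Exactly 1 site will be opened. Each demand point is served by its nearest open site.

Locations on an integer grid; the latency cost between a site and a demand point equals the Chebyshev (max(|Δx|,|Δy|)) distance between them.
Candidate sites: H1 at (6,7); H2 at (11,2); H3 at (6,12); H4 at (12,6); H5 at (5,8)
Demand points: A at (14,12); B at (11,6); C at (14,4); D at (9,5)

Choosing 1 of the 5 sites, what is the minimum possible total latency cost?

12

Open {H4}.
  A→H4 6, B→H4 1, C→H4 2, D→H4 3  ⇒ total 12.
Compare {H2}: total 20.
Compare {H1}: total 24.
No size-1 selection does better; minimum is 12.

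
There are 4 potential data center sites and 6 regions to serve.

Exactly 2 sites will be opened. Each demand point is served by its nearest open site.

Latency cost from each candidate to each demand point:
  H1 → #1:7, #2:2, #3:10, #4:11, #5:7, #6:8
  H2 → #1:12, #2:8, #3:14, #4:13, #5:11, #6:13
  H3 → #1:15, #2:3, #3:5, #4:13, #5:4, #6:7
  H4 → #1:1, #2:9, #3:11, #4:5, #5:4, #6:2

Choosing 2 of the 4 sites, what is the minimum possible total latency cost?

20

Open {H3, H4}.
  #1→H4 1, #2→H3 3, #3→H3 5, #4→H4 5, #5→H3 4, #6→H4 2  ⇒ total 20.
Compare {H1, H4}: total 24.
Compare {H2, H4}: total 31.
No size-2 selection does better; minimum is 20.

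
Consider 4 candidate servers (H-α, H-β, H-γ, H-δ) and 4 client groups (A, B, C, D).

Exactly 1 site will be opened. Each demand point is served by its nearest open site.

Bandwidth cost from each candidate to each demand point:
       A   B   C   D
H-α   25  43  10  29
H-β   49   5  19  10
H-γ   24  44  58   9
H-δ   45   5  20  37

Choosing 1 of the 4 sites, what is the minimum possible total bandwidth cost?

Open {H-β}.
  A→H-β 49, B→H-β 5, C→H-β 19, D→H-β 10  ⇒ total 83.
Compare {H-α}: total 107.
Compare {H-δ}: total 107.
No size-1 selection does better; minimum is 83.

83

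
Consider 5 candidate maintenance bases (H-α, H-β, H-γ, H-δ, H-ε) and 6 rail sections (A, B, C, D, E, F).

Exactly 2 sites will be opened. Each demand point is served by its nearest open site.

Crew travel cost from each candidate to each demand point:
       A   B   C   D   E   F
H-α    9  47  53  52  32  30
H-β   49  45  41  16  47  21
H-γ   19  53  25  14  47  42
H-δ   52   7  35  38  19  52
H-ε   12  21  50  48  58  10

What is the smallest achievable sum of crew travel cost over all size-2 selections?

Open {H-δ, H-ε}.
  A→H-ε 12, B→H-δ 7, C→H-δ 35, D→H-δ 38, E→H-δ 19, F→H-ε 10  ⇒ total 121.
Compare {H-γ, H-δ}: total 126.
Compare {H-γ, H-ε}: total 129.
No size-2 selection does better; minimum is 121.

121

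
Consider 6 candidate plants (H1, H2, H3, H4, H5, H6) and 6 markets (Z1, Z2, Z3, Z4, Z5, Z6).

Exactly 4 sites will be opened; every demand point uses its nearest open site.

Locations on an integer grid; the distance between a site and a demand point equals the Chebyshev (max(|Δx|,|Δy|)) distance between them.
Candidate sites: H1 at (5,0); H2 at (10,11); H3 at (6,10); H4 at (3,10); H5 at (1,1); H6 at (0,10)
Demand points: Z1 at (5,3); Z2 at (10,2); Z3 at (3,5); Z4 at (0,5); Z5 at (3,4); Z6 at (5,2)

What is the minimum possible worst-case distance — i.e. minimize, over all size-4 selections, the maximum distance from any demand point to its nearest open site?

5

Open {H1, H2, H3, H4}.
  Farthest demand point is Z2 at distance 5 (to H1); all others are ≤ 5.
With {H1, H2, H3, H5} the worst case is 5.
With {H1, H2, H3, H6} the worst case is 5.
No size-4 selection achieves below 5.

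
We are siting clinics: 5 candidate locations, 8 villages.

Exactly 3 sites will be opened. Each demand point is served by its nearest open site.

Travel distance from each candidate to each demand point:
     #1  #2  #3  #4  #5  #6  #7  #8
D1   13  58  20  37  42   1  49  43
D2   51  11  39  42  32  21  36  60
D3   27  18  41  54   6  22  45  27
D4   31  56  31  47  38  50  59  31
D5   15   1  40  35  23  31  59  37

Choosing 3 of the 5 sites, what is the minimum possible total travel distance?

Open {D1, D3, D5}.
  #1→D1 13, #2→D5 1, #3→D1 20, #4→D5 35, #5→D3 6, #6→D1 1, #7→D3 45, #8→D3 27  ⇒ total 148.
Compare {D1, D2, D3}: total 151.
Compare {D1, D2, D5}: total 166.
No size-3 selection does better; minimum is 148.

148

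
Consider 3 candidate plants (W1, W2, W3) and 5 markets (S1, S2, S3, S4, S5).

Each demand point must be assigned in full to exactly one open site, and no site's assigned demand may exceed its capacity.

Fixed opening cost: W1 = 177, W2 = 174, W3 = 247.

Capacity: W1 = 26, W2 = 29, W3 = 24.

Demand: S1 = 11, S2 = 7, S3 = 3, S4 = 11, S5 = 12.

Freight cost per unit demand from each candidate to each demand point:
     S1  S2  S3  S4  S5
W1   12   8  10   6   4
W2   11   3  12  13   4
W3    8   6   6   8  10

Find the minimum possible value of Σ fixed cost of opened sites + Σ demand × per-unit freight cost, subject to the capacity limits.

Open {W1, W2}; cheapest assignment that respects the capacities:
  W1 (cap 26, load 26): S3, S4, S5 — cost 3×10 + 11×6 + 12×4 = 144
  W2 (cap 29, load 18): S1, S2 — cost 11×11 + 7×3 = 142
  Shipping 286, fixed 351 → total 637.
  Any other capacity-feasible assignment to {W1, W2} ships for at least 286.
Compare {W1, W3}: its best feasible assignment gives total 686.
Compare {W2, W3}: its best feasible assignment gives total 702.
Every other set of open sites that can feasibly serve all demand totals ≥ 686 even under its best assignment. Minimum: 637.

637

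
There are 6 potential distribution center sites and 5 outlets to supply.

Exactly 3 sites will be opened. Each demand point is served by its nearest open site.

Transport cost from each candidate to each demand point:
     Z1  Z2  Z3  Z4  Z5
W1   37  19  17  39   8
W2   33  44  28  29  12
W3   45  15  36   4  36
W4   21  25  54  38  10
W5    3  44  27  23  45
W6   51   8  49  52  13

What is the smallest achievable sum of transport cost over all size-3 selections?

47

Open {W1, W3, W5}.
  Z1→W5 3, Z2→W3 15, Z3→W1 17, Z4→W3 4, Z5→W1 8  ⇒ total 47.
Compare {W3, W5, W6}: total 55.
Compare {W1, W5, W6}: total 59.
No size-3 selection does better; minimum is 47.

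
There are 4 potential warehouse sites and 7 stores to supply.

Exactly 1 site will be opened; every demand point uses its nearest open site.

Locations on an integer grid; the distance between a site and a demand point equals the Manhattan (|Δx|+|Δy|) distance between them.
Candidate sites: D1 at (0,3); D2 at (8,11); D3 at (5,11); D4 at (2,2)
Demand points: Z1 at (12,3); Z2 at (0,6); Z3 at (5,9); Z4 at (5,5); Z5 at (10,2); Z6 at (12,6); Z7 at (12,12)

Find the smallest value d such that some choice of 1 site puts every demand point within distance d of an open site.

13

Open {D2}.
  Farthest demand point is Z2 at distance 13 (to D2); all others are ≤ 13.
With {D3} the worst case is 15.
With {D4} the worst case is 20.
No size-1 selection achieves below 13.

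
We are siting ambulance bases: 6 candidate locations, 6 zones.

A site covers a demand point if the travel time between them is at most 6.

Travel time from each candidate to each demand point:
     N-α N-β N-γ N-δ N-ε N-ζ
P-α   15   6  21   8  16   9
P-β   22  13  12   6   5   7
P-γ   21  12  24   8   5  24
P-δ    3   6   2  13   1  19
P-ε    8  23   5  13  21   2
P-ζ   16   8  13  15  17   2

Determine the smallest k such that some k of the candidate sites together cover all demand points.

Coverage sets (demand points within 6 of each site):
  P-α: {N-β}
  P-β: {N-δ, N-ε}
  P-γ: {N-ε}
  P-δ: {N-α, N-β, N-γ, N-ε}
  P-ε: {N-γ, N-ζ}
  P-ζ: {N-ζ}
No 2 sites suffice: every size-2 union leaves at least one demand point uncovered.
But {P-β, P-δ, P-ε} covers everything, so the minimum is 3.

3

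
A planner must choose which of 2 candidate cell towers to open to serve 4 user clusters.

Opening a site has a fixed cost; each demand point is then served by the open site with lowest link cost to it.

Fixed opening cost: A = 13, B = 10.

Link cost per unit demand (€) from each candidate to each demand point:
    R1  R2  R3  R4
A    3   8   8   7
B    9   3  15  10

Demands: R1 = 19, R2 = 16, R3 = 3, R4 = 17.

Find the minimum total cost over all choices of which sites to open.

271

Open {A, B}: assign each demand point to its cheapest open site.
  R1→A 19×3=57, R2→B 16×3=48, R3→A 3×8=24, R4→A 17×7=119
  link cost 248, fixed 23 → total 271.
Compare {A}: link cost 328 + fixed 13 = 341.
Compare {B}: link cost 434 + fixed 10 = 444.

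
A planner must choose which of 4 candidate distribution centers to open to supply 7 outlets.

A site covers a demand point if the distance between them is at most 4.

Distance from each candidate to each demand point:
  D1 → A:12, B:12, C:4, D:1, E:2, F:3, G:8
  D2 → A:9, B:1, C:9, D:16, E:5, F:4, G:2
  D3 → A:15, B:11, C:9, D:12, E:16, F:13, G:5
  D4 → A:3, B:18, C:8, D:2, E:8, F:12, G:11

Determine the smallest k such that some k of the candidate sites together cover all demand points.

Coverage sets (demand points within 4 of each site):
  D1: {C, D, E, F}
  D2: {B, F, G}
  D3: {}
  D4: {A, D}
No 2 sites suffice: every size-2 union leaves at least one demand point uncovered.
But {D1, D2, D4} covers everything, so the minimum is 3.

3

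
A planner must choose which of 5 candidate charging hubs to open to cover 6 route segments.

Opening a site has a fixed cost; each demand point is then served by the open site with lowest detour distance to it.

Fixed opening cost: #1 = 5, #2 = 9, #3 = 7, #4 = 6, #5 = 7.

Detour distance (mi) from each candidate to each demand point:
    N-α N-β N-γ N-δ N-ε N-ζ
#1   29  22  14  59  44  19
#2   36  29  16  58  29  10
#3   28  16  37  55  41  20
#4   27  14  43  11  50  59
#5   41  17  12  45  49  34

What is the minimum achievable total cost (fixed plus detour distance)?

Open {#2, #4}: assign each demand point to its cheapest open site.
  N-α→#4 27, N-β→#4 14, N-γ→#2 16, N-δ→#4 11, N-ε→#2 29, N-ζ→#2 10
  detour distance 107, fixed 15 → total 122.
Compare {#1, #2, #4}: detour distance 105 + fixed 20 = 125.
Compare {#2, #4, #5}: detour distance 103 + fixed 22 = 125.
Compare {#2, #3, #4}: detour distance 107 + fixed 22 = 129.
All other subsets cost ≥ 125. Minimum total cost: 122.

122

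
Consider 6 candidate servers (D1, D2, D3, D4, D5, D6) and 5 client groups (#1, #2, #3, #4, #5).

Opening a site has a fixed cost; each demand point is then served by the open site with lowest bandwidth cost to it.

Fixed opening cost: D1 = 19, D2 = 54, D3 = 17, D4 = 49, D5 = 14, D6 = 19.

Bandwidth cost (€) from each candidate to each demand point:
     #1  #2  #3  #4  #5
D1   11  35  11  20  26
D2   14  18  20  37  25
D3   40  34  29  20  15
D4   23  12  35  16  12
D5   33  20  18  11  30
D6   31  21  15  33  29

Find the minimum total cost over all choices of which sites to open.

Open {D1, D5}: assign each demand point to its cheapest open site.
  #1→D1 11, #2→D5 20, #3→D1 11, #4→D5 11, #5→D1 26
  bandwidth cost 79, fixed 33 → total 112.
Compare {D1, D3, D5}: bandwidth cost 68 + fixed 50 = 118.
Compare {D1}: bandwidth cost 103 + fixed 19 = 122.
Compare {D5}: bandwidth cost 112 + fixed 14 = 126.
All other subsets cost ≥ 118. Minimum total cost: 112.

112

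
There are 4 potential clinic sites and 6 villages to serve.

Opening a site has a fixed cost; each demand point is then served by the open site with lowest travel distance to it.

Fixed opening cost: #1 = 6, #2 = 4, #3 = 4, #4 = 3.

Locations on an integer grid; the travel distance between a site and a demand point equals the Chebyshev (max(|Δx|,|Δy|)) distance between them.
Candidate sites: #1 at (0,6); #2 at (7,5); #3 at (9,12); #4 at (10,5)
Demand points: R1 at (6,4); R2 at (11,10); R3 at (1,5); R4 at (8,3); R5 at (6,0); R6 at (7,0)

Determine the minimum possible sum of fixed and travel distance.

Open {#2}: assign each demand point to its cheapest open site.
  R1→#2 1, R2→#2 5, R3→#2 6, R4→#2 2, R5→#2 5, R6→#2 5
  travel distance 24, fixed 4 → total 28.
Compare {#1, #2}: travel distance 19 + fixed 10 = 29.
Compare {#2, #3}: travel distance 21 + fixed 8 = 29.
Compare {#1, #2, #3}: travel distance 16 + fixed 14 = 30.
All other subsets cost ≥ 29. Minimum total cost: 28.

28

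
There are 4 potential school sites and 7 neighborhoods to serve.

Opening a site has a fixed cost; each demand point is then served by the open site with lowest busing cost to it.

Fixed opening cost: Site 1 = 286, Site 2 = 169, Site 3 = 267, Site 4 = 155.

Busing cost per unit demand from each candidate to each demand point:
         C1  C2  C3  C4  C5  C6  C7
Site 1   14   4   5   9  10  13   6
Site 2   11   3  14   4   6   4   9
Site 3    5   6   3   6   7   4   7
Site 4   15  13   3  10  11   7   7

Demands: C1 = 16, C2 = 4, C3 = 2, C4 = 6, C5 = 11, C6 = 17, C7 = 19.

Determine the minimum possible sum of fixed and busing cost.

Open {Site 3}: assign each demand point to its cheapest open site.
  C1→Site 3 16×5=80, C2→Site 3 4×6=24, C3→Site 3 2×3=6, C4→Site 3 6×6=36, C5→Site 3 11×7=77, C6→Site 3 17×4=68, C7→Site 3 19×7=133
  busing cost 424, fixed 267 → total 691.
Compare {Site 2}: busing cost 545 + fixed 169 = 714.
Compare {Site 2, Site 4}: busing cost 485 + fixed 324 = 809.
Compare {Site 2, Site 3}: busing cost 389 + fixed 436 = 825.
All other subsets cost ≥ 714. Minimum total cost: 691.

691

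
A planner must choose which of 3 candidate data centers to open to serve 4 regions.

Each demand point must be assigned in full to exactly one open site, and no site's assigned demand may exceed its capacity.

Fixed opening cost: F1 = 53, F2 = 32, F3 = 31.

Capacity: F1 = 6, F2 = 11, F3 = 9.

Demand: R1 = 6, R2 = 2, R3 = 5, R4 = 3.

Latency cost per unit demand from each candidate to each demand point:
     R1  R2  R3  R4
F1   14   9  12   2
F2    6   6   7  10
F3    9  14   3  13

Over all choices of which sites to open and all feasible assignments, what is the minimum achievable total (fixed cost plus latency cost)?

Open {F2, F3}; cheapest assignment that respects the capacities:
  F2 (cap 11, load 11): R1, R2, R4 — cost 6×6 + 2×6 + 3×10 = 78
  F3 (cap 9, load 5): R3 — cost 5×3 = 15
  Shipping 93, fixed 63 → total 156.
  Any other capacity-feasible assignment to {F2, F3} ships for at least 93.
Compare {F1, F2}: its best feasible assignment gives total 180.
Compare {F1, F2, F3}: its best feasible assignment gives total 185.
Every other set of open sites that can feasibly serve all demand totals ≥ 180 even under its best assignment. Minimum: 156.

156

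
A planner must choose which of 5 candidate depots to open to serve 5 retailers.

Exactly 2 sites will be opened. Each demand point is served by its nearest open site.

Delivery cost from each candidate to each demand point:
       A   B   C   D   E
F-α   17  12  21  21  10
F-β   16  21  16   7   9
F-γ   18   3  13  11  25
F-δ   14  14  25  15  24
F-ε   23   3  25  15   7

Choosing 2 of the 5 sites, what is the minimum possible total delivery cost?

Open {F-β, F-γ}.
  A→F-β 16, B→F-γ 3, C→F-γ 13, D→F-β 7, E→F-β 9  ⇒ total 48.
Compare {F-β, F-ε}: total 49.
Compare {F-γ, F-ε}: total 52.
No size-2 selection does better; minimum is 48.

48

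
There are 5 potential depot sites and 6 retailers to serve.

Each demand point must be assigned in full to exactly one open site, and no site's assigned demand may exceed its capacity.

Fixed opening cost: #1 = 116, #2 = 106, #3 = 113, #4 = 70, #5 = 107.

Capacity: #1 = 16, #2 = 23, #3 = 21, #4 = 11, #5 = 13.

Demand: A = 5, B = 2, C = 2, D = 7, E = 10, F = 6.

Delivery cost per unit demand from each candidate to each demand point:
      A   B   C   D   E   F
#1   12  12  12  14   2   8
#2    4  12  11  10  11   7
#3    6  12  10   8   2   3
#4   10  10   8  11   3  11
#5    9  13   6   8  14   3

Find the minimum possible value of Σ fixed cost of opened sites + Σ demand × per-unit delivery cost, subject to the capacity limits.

364

Open {#3, #4}; cheapest assignment that respects the capacities:
  #3 (cap 21, load 21): A, E, F — cost 5×6 + 10×2 + 6×3 = 68
  #4 (cap 11, load 11): B, C, D — cost 2×10 + 2×8 + 7×11 = 113
  Shipping 181, fixed 183 → total 364.
  Any other capacity-feasible assignment to {#3, #4} ships for at least 181.
Compare {#3, #5}: its best feasible assignment gives total 382.
Compare {#2, #4}: its best feasible assignment gives total 384.
Every other set of open sites that can feasibly serve all demand totals ≥ 382 even under its best assignment. Minimum: 364.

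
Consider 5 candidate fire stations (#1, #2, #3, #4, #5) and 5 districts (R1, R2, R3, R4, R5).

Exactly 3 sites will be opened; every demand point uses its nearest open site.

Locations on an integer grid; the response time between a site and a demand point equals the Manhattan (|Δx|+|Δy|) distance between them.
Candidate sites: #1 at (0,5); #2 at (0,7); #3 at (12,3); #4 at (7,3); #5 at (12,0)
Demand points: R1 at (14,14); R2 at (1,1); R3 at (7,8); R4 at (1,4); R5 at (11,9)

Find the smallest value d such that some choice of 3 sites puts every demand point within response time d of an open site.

13

Open {#1, #2, #3}.
  Farthest demand point is R1 at response time 13 (to #3); all others are ≤ 13.
With {#1, #3, #4} the worst case is 13.
With {#1, #3, #5} the worst case is 13.
No size-3 selection achieves below 13.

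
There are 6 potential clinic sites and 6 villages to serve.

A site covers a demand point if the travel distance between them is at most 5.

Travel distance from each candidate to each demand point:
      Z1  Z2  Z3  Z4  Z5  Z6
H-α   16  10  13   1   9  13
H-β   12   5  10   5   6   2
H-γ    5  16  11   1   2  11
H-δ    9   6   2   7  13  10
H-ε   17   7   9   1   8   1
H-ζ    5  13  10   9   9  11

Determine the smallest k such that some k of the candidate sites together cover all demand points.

Coverage sets (demand points within 5 of each site):
  H-α: {Z4}
  H-β: {Z2, Z4, Z6}
  H-γ: {Z1, Z4, Z5}
  H-δ: {Z3}
  H-ε: {Z4, Z6}
  H-ζ: {Z1}
No 2 sites suffice: every size-2 union leaves at least one demand point uncovered.
But {H-β, H-γ, H-δ} covers everything, so the minimum is 3.

3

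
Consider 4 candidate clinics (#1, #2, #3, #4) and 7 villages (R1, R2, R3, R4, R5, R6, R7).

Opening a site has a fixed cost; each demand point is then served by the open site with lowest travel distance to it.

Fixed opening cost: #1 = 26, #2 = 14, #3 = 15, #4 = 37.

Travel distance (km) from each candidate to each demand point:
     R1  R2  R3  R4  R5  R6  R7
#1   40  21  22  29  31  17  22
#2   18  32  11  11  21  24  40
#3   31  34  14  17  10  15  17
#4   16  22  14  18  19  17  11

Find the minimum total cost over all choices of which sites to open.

Open {#2, #3}: assign each demand point to its cheapest open site.
  R1→#2 18, R2→#2 32, R3→#2 11, R4→#2 11, R5→#3 10, R6→#3 15, R7→#3 17
  travel distance 114, fixed 29 → total 143.
Compare {#3}: travel distance 138 + fixed 15 = 153.
Compare {#4}: travel distance 117 + fixed 37 = 154.
Compare {#3, #4}: travel distance 105 + fixed 52 = 157.
All other subsets cost ≥ 153. Minimum total cost: 143.

143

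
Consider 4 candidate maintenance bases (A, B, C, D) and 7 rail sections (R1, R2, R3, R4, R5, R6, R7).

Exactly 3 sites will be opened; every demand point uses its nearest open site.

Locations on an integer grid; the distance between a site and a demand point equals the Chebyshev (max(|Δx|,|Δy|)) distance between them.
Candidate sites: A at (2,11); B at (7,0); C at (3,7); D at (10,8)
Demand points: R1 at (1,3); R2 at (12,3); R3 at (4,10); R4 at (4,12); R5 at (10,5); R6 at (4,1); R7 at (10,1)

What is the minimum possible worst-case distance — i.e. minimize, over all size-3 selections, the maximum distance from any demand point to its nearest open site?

5

Open {A, B, C}.
  Farthest demand point is R2 at distance 5 (to B); all others are ≤ 5.
With {B, C, D} the worst case is 5.
With {A, B, D} the worst case is 6.
No size-3 selection achieves below 5.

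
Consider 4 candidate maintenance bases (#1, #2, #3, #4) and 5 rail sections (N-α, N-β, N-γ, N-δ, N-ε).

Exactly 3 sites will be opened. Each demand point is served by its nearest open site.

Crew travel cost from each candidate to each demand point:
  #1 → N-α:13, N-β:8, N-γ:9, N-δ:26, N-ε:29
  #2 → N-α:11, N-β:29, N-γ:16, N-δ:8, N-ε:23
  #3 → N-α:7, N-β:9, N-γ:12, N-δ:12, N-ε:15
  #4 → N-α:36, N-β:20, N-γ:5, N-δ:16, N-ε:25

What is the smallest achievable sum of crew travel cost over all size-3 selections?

44

Open {#2, #3, #4}.
  N-α→#3 7, N-β→#3 9, N-γ→#4 5, N-δ→#2 8, N-ε→#3 15  ⇒ total 44.
Compare {#1, #2, #3}: total 47.
Compare {#1, #3, #4}: total 47.
No size-3 selection does better; minimum is 44.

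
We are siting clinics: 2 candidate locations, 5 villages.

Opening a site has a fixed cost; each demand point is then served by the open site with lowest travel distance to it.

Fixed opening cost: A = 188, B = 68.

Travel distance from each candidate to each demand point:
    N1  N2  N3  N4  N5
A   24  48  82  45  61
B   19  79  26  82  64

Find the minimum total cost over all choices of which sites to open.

Open {B}: assign each demand point to its cheapest open site.
  N1→B 19, N2→B 79, N3→B 26, N4→B 82, N5→B 64
  travel distance 270, fixed 68 → total 338.
Compare {A}: travel distance 260 + fixed 188 = 448.
Compare {A, B}: travel distance 199 + fixed 256 = 455.

338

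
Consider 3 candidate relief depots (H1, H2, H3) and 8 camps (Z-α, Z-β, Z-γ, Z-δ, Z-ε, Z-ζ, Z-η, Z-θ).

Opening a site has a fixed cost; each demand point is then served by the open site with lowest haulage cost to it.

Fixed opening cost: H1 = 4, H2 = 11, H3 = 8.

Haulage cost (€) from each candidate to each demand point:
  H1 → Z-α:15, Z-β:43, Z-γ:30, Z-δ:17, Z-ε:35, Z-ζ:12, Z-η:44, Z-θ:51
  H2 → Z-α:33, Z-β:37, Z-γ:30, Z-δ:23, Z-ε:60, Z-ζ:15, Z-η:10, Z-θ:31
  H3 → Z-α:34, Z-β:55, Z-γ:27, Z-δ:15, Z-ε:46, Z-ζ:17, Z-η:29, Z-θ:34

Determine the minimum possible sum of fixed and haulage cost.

202

Open {H1, H2}: assign each demand point to its cheapest open site.
  Z-α→H1 15, Z-β→H2 37, Z-γ→H1 30, Z-δ→H1 17, Z-ε→H1 35, Z-ζ→H1 12, Z-η→H2 10, Z-θ→H2 31
  haulage cost 187, fixed 15 → total 202.
Compare {H1, H2, H3}: haulage cost 182 + fixed 23 = 205.
Compare {H1, H3}: haulage cost 210 + fixed 12 = 222.
Compare {H2, H3}: haulage cost 214 + fixed 19 = 233.
All other subsets cost ≥ 205. Minimum total cost: 202.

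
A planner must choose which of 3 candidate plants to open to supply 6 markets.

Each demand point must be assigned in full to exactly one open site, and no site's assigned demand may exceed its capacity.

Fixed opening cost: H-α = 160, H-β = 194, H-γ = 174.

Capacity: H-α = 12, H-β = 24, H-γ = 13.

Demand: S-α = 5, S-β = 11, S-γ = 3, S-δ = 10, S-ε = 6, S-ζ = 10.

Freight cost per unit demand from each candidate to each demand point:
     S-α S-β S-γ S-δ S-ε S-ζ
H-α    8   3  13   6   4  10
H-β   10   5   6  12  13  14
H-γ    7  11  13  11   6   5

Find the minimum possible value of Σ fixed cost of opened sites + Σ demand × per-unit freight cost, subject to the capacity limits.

Open {H-α, H-β, H-γ}; cheapest assignment that respects the capacities:
  H-α (cap 12, load 11): S-α, S-ε — cost 5×8 + 6×4 = 64
  H-β (cap 24, load 24): S-β, S-γ, S-δ — cost 11×5 + 3×6 + 10×12 = 193
  H-γ (cap 13, load 10): S-ζ — cost 10×5 = 50
  Shipping 307, fixed 528 → total 835.
  Any other capacity-feasible assignment to {H-α, H-β, H-γ} ships for at least 307.
Total demand is 45 and no other set of sites has combined capacity ≥ 45, so {H-α, H-β, H-γ} is the only feasible choice of open sites. Minimum: 835.

835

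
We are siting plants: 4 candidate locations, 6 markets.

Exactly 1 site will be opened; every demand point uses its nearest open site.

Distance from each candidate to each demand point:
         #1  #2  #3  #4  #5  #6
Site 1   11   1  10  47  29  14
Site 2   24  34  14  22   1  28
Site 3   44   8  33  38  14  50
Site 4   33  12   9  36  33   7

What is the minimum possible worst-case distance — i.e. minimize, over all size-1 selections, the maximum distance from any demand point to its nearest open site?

34

Open {Site 2}.
  Farthest demand point is #2 at distance 34 (to Site 2); all others are ≤ 34.
With {Site 4} the worst case is 36.
With {Site 1} the worst case is 47.
No size-1 selection achieves below 34.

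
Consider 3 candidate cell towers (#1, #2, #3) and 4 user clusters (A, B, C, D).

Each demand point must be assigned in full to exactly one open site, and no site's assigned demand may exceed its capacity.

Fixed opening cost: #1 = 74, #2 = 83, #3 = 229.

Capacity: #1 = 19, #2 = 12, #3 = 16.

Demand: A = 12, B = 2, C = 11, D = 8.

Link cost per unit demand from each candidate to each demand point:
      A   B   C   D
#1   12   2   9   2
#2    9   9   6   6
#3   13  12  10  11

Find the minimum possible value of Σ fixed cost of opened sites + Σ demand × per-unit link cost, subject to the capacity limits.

Open {#1, #3}; cheapest assignment that respects the capacities:
  #1 (cap 19, load 19): C, D — cost 11×9 + 8×2 = 115
  #3 (cap 16, load 14): A, B — cost 12×13 + 2×12 = 180
  Shipping 295, fixed 303 → total 598.
  Any other capacity-feasible assignment to {#1, #3} ships for at least 295.
Compare {#1, #2, #3}: its best feasible assignment gives total 624.
Every other set of open sites that can feasibly serve all demand totals ≥ 624 even under its best assignment. Minimum: 598.

598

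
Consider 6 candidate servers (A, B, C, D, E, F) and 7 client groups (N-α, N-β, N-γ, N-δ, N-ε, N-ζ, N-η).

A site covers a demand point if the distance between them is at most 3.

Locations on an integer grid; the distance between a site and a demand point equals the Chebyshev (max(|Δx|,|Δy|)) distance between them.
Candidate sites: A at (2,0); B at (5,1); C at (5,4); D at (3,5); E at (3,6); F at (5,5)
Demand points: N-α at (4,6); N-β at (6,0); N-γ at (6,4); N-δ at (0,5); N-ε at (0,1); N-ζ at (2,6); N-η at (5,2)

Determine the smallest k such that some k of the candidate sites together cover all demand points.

3

Coverage sets (demand points within 3 of each site):
  A: {N-ε, N-η}
  B: {N-β, N-γ, N-η}
  C: {N-α, N-γ, N-ζ, N-η}
  D: {N-α, N-γ, N-δ, N-ζ, N-η}
  E: {N-α, N-γ, N-δ, N-ζ}
  F: {N-α, N-γ, N-ζ, N-η}
No 2 sites suffice: every size-2 union leaves at least one demand point uncovered.
But {A, B, D} covers everything, so the minimum is 3.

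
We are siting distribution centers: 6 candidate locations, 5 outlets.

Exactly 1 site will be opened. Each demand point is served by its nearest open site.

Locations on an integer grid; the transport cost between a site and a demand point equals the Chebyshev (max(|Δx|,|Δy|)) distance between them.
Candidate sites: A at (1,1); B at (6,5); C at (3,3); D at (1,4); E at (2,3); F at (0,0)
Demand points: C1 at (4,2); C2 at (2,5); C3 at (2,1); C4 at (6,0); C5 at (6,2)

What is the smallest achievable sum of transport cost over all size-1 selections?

11

Open {C}.
  C1→C 1, C2→C 2, C3→C 2, C4→C 3, C5→C 3  ⇒ total 11.
Compare {E}: total 14.
Compare {D}: total 17.
No size-1 selection does better; minimum is 11.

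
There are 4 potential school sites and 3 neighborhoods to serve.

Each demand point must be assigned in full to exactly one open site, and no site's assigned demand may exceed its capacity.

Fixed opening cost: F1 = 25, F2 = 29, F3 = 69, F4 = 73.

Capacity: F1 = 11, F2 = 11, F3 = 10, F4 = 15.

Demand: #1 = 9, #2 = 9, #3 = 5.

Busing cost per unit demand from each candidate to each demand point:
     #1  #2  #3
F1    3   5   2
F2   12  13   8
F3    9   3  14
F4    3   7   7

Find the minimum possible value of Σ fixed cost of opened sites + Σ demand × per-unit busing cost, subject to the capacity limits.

205

Open {F1, F4}; cheapest assignment that respects the capacities:
  F1 (cap 11, load 9): #2 — cost 9×5 = 45
  F4 (cap 15, load 14): #1, #3 — cost 9×3 + 5×7 = 62
  Shipping 107, fixed 98 → total 205.
  Any other capacity-feasible assignment to {F1, F4} ships for at least 107.
Compare {F1, F2, F3}: its best feasible assignment gives total 217.
Compare {F3, F4}: its best feasible assignment gives total 231.
Every other set of open sites that can feasibly serve all demand totals ≥ 217 even under its best assignment. Minimum: 205.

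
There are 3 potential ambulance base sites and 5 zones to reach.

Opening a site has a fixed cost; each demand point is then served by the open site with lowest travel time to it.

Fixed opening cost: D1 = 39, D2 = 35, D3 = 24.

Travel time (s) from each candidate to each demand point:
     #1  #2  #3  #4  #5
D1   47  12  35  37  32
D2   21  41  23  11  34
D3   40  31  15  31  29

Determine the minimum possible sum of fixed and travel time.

165

Open {D2}: assign each demand point to its cheapest open site.
  #1→D2 21, #2→D2 41, #3→D2 23, #4→D2 11, #5→D2 34
  travel time 130, fixed 35 → total 165.
Compare {D2, D3}: travel time 107 + fixed 59 = 166.
Compare {D3}: travel time 146 + fixed 24 = 170.
Compare {D1, D2}: travel time 99 + fixed 74 = 173.
All other subsets cost ≥ 166. Minimum total cost: 165.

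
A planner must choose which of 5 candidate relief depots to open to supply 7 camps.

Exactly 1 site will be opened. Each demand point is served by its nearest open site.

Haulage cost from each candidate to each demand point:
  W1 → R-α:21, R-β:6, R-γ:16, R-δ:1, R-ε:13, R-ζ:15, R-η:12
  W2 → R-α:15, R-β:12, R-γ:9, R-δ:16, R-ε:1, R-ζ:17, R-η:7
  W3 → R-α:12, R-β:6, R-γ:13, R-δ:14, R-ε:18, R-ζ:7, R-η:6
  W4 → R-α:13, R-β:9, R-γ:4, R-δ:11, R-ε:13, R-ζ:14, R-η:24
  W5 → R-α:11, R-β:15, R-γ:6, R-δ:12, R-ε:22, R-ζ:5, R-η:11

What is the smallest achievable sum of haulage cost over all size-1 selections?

Open {W3}.
  R-α→W3 12, R-β→W3 6, R-γ→W3 13, R-δ→W3 14, R-ε→W3 18, R-ζ→W3 7, R-η→W3 6  ⇒ total 76.
Compare {W2}: total 77.
Compare {W5}: total 82.
No size-1 selection does better; minimum is 76.

76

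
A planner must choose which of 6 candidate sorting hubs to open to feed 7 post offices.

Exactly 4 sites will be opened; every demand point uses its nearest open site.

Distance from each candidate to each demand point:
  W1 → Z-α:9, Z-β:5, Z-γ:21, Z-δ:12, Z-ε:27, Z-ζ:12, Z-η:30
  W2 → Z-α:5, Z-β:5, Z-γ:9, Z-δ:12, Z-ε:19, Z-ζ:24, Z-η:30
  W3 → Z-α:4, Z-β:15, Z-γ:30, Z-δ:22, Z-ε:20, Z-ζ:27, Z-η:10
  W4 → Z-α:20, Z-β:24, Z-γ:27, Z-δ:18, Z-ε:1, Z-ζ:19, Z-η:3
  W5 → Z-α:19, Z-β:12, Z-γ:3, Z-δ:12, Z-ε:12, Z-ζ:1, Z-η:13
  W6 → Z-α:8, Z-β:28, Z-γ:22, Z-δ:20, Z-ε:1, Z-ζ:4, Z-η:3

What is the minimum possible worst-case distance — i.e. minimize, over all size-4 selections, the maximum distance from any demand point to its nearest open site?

12

Open {W1, W2, W3, W4}.
  Farthest demand point is Z-δ at distance 12 (to W1); all others are ≤ 12.
With {W1, W2, W3, W5} the worst case is 12.
With {W1, W2, W3, W6} the worst case is 12.
No size-4 selection achieves below 12.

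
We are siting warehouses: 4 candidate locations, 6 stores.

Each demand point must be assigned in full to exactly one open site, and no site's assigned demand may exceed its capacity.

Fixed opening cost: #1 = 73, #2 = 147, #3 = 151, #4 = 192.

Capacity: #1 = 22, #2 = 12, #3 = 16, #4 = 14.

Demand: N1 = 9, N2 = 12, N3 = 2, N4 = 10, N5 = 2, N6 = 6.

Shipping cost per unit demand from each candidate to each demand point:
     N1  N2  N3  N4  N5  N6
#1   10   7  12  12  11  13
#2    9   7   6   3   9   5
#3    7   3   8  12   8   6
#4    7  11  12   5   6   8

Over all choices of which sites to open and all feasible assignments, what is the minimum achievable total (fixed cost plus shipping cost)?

Open {#1, #2, #3}; cheapest assignment that respects the capacities:
  #1 (cap 22, load 14): N2, N5 — cost 12×7 + 2×11 = 106
  #2 (cap 12, load 12): N3, N4 — cost 2×6 + 10×3 = 42
  #3 (cap 16, load 15): N1, N6 — cost 9×7 + 6×6 = 99
  Shipping 247, fixed 371 → total 618.
  Any other capacity-feasible assignment to {#1, #2, #3} ships for at least 247.
Compare {#1, #3, #4}: its best feasible assignment gives total 685.
Compare {#1, #2, #4}: its best feasible assignment gives total 688.
Every other set of open sites that can feasibly serve all demand totals ≥ 685 even under its best assignment. Minimum: 618.

618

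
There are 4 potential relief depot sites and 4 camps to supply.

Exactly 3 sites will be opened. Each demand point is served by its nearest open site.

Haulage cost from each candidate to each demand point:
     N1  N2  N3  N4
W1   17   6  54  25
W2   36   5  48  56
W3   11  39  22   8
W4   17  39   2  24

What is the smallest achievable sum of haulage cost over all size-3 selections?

Open {W2, W3, W4}.
  N1→W3 11, N2→W2 5, N3→W4 2, N4→W3 8  ⇒ total 26.
Compare {W1, W3, W4}: total 27.
Compare {W1, W2, W3}: total 46.
No size-3 selection does better; minimum is 26.

26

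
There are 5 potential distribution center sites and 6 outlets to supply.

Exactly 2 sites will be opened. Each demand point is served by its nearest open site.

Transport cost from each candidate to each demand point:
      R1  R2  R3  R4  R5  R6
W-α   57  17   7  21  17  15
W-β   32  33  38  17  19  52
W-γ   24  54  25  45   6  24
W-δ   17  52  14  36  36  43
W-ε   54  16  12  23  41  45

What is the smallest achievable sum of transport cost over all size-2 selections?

Open {W-α, W-γ}.
  R1→W-γ 24, R2→W-α 17, R3→W-α 7, R4→W-α 21, R5→W-γ 6, R6→W-α 15  ⇒ total 90.
Compare {W-α, W-δ}: total 94.
Compare {W-α, W-β}: total 105.
No size-2 selection does better; minimum is 90.

90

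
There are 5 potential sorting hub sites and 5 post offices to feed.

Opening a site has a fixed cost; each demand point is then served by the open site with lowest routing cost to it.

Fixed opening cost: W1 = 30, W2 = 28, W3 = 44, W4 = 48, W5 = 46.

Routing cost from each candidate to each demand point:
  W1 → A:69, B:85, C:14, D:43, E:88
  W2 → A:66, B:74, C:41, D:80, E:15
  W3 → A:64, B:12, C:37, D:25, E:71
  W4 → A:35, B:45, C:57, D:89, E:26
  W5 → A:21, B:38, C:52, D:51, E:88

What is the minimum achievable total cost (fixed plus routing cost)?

225

Open {W2, W3}: assign each demand point to its cheapest open site.
  A→W3 64, B→W3 12, C→W3 37, D→W3 25, E→W2 15
  routing cost 153, fixed 72 → total 225.
Compare {W3, W4}: routing cost 135 + fixed 92 = 227.
Compare {W2, W3, W5}: routing cost 110 + fixed 118 = 228.
Compare {W1, W2, W3}: routing cost 130 + fixed 102 = 232.
All other subsets cost ≥ 227. Minimum total cost: 225.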